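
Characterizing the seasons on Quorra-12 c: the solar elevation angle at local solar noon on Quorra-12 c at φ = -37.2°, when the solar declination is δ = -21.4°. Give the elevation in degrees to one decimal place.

At local noon the hour angle is zero, so the zenith angle equals |φ − δ| = |-37.2° − (-21.400°)| = 15.800°.
Elevation = 90° − 15.800° = 74.2°.

74.2°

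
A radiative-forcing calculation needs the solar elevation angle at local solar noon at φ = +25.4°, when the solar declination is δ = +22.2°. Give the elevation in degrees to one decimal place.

At local noon the hour angle is zero, so the zenith angle equals |φ − δ| = |+25.4° − (+22.200°)| = 3.200°.
Elevation = 90° − 3.200° = 86.8°.

86.8°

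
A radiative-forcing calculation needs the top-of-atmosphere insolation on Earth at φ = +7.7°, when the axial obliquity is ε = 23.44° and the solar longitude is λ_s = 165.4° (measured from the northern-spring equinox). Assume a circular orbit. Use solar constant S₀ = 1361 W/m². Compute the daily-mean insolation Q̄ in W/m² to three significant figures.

Solar declination: sin δ = sin ε · sin λ_s = sin 23.44° × sin 165.4° = 0.10027, so δ = +5.755°.
cos H₀ = −tan(+7.7°) tan(+5.755°) = -0.0136, H₀ = 1.5844 rad.
Bracket: H₀ sin φ sin δ + cos φ cos δ sin H₀ = 1.5844×0.13399×0.10027 + 0.99098×0.99496×0.99991 = 0.021287 + 0.985897 = 1.007184.
Q̄ = (S₀/π) × [bracket] = (1361/π) × 1.007184 = 436.3 W/m².

Q̄ ≈ 436 W/m²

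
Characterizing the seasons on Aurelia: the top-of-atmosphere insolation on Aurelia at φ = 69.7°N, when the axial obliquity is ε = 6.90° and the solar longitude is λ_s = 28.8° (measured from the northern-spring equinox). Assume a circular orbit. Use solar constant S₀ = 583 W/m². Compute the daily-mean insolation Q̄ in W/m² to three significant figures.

Solar declination: sin δ = sin ε · sin λ_s = sin 6.90° × sin 28.8° = 0.05788, so δ = +3.318°.
cos H₀ = −tan(+69.7°) tan(+3.318°) = -0.1567, H₀ = 1.7282 rad.
Bracket: H₀ sin φ sin δ + cos φ cos δ sin H₀ = 1.7282×0.93789×0.05788 + 0.34694×0.99832×0.98764 = 0.093815 + 0.342076 = 0.435891.
Q̄ = (S₀/π) × [bracket] = (583/π) × 0.435891 = 80.89 W/m².

Q̄ ≈ 80.9 W/m²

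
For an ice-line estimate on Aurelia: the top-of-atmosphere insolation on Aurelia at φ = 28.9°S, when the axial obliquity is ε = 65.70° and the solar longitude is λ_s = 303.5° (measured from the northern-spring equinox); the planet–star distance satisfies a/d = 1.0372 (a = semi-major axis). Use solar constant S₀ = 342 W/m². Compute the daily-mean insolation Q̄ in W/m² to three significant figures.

Q̄ ≈ 149 W/m²

Solar declination: sin δ = sin ε · sin λ_s = sin 65.70° × sin 303.5° = -0.76001, so δ = -49.465°.
cos H₀ = −tan(-28.9°) tan(-49.465°) = -0.6455, H₀ = 2.2725 rad.
Bracket: H₀ sin φ sin δ + cos φ cos δ sin H₀ = 2.2725×-0.48328×-0.76001 + 0.87546×0.64992×0.76373 = 0.834684 + 0.434546 = 1.269230.
Inverse-square distance factor (a/d)² = 1.0372² = 1.075784.
Q̄ = (S₀/π) × 1.075784 × [bracket] = (342/π) × 1.075784 × 1.269230 = 148.6 W/m².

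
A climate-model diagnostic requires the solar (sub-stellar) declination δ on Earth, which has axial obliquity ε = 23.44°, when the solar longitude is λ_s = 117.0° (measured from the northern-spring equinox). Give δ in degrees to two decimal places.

sin δ = sin ε · sin λ_s = sin 23.44° × sin 117.0° = 0.354432.
δ = arcsin(0.354432) = +20.76°.

δ = +20.76°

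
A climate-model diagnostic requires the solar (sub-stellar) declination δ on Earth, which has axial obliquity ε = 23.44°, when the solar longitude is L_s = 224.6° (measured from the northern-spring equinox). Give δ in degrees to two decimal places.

δ = -16.22°

sin δ = sin ε · sin L_s = sin 23.44° × sin 224.6° = -0.279308.
δ = arcsin(-0.279308) = -16.22°.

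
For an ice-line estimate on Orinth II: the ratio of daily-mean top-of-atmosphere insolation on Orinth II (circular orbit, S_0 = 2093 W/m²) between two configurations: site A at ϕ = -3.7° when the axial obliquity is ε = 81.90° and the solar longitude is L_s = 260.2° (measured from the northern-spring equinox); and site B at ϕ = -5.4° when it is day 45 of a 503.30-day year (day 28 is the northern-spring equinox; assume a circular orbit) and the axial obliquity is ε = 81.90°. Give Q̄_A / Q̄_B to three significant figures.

— Configuration A (ϕ=-3.7°):
Solar declination: sin δ = sin ε · sin L_s = sin 81.90° × sin 260.2° = -0.97558, so δ = -77.311°.
cos h₀ = −tan(-3.7°) tan(-77.311°) = -0.2872, h₀ = 1.8621 rad.
Bracket: h₀ sin ϕ sin δ + cos ϕ cos δ sin h₀ = 1.8621×-0.06453×-0.97558 + 0.99792×0.21966×0.95787 = 0.117227 + 0.209968 = 0.327195.
Q̄ = (S_0/π) × [bracket] = (2093/π) × 0.327195 = 217.98 W/m².
— Configuration B (ϕ=-5.4°):
Solar longitude: L_s = 360° × (45 − 28)/503.30 = 12.160°.
sin δ = sin 81.90° × sin 12.160° = 0.20854, so δ = +12.037°.
cos h₀ = −tan(-5.4°) tan(+12.037°) = 0.0202, h₀ = 1.5506 rad.
Bracket: h₀ sin ϕ sin δ + cos ϕ cos δ sin h₀ = 1.5506×-0.09411×0.20854 + 0.99556×0.97801×0.99980 = -0.030432 + 0.973473 = 0.943041.
Q̄ = (S_0/π) × [bracket] = (2093/π) × 0.943041 = 628.28 W/m².
Ratio Q̄_A / Q̄_B = 217.98 / 628.28 = 0.3469.

Q̄_A / Q̄_B ≈ 0.347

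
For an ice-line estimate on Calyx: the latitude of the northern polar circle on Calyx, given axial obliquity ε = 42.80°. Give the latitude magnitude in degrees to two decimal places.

The polar circle is the lowest latitude that experiences at least one full rotation of continuous daylight at the northern-summer solstice; it lies at |φ| = 90° − ε = 90° − 42.80° = 47.20°.

47.20°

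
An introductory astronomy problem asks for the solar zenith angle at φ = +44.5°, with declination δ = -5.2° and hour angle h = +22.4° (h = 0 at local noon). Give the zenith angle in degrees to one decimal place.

θ_z = 53.6°

cos θ_z = sin φ sin δ + cos φ cos δ cos h = -0.063525 + 0.656719 = 0.593194.
θ_z = arccos(0.593194) = 53.6°.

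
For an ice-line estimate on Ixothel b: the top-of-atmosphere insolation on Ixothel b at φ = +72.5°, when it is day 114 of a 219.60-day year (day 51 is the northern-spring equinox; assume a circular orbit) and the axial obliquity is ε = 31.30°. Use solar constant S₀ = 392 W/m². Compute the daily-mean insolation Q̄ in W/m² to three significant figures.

Solar longitude: λ_s = 360° × (114 − 51)/219.60 = 103.279°.
sin δ = sin 31.30° × sin 103.279° = 0.50563, so δ = +30.373°.
cos H₀ = −tan(+72.5°) tan(+30.373°) = -1.8588 ≤ −1 ⇒ polar day, H₀ = π.
Bracket: H₀ sin φ sin δ + cos φ cos δ sin H₀ = 3.1416×0.95372×0.50563 + 0.30071×0.86275×0.00000 = 1.514972 + 0.000000 = 1.514972.
Q̄ = (S₀/π) × [bracket] = (392/π) × 1.514972 = 189.0 W/m².

Q̄ ≈ 189 W/m²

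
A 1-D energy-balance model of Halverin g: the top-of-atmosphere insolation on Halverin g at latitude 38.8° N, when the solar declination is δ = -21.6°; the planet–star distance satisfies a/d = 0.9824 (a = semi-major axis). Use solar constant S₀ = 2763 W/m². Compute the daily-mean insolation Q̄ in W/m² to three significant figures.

cos H₀ = −tan(+38.8°) tan(-21.600°) = 0.3183, H₀ = 1.2468 rad.
Bracket: H₀ sin φ sin δ + cos φ cos δ sin H₀ = 1.2468×0.62660×-0.36812 + 0.77934×0.92978×0.94798 = -0.287592 + 0.686920 = 0.399328.
Inverse-square distance factor (a/d)² = 0.9824² = 0.965110.
Q̄ = (S₀/π) × 0.965110 × [bracket] = (2763/π) × 0.965110 × 0.399328 = 339.0 W/m².

Q̄ ≈ 339 W/m²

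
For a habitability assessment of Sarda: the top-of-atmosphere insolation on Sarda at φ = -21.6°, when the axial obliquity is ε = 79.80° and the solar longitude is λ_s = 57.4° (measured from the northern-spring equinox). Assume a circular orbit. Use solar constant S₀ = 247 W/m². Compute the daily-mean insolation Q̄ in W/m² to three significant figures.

Q̄ ≈ 10.4 W/m²

Solar declination: sin δ = sin ε · sin λ_s = sin 79.80° × sin 57.4° = 0.82914, so δ = +56.010°.
cos H₀ = −tan(-21.6°) tan(+56.010°) = 0.5872, H₀ = 0.9432 rad.
Bracket: H₀ sin φ sin δ + cos φ cos δ sin H₀ = 0.9432×-0.36812×0.82914 + 0.92978×0.55904×0.80943 = -0.287886 + 0.420729 = 0.132843.
Q̄ = (S₀/π) × [bracket] = (247/π) × 0.132843 = 10.44 W/m².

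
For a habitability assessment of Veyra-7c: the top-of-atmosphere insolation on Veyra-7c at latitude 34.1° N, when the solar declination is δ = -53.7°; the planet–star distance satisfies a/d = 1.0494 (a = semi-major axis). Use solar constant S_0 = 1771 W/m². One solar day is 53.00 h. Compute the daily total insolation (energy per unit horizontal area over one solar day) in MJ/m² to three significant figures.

cos h₀ = −tan(+34.1°) tan(-53.700°) = 0.9217, h₀ = 0.3984 rad.
Bracket: h₀ sin ϕ sin δ + cos ϕ cos δ sin h₀ = 0.3984×0.56064×-0.80593 + 0.82806×0.59201×0.38792 = -0.180012 + 0.190166 = 0.010154.
Inverse-square distance factor (a/d)² = 1.0494² = 1.101240.
Q̄ = (S_0/π) × 1.101240 × [bracket] = (1771/π) × 1.101240 × 0.010154 = 6.3036 W/m².
Daily total = Q̄ × 53.00 h × 3600 s/h = 6.3036 × 53.00 × 3600 / 10⁶ = 1.203 MJ/m².

1.20 MJ/m²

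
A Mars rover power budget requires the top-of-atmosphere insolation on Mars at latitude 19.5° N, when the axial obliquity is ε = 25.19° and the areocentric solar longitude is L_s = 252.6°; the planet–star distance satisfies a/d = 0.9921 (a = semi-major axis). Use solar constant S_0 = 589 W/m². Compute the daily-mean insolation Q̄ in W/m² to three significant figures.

sin δ = sin 25.19° × sin 252.6° = -0.40615, so δ = -23.963°.
cos h₀ = −tan(+19.5°) tan(-23.963°) = 0.1574, h₀ = 1.4128 rad.
Bracket: h₀ sin ϕ sin δ + cos ϕ cos δ sin h₀ = 1.4128×0.33381×-0.40615 + 0.94264×0.91381×0.98754 = -0.191543 + 0.850661 = 0.659118.
Inverse-square distance factor (a/d)² = 0.9921² = 0.984262.
Q̄ = (S_0/π) × 0.984262 × [bracket] = (589/π) × 0.984262 × 0.659118 = 121.6 W/m².

Q̄ ≈ 122 W/m²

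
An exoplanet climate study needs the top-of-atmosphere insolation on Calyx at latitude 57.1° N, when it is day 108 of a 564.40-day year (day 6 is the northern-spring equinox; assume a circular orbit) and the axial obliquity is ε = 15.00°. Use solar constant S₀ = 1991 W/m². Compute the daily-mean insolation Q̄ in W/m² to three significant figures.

Solar longitude: λ_s = 360° × (108 − 6)/564.40 = 65.060°.
sin δ = sin 15.00° × sin 65.060° = 0.23468, so δ = +13.573°.
cos H₀ = −tan(+57.1°) tan(+13.573°) = -0.3732, H₀ = 1.9532 rad.
Bracket: H₀ sin φ sin δ + cos φ cos δ sin H₀ = 1.9532×0.83962×0.23468 + 0.54317×0.97207×0.92776 = 0.384862 + 0.489857 = 0.874719.
Q̄ = (S₀/π) × [bracket] = (1991/π) × 0.874719 = 554.4 W/m².

Q̄ ≈ 554 W/m²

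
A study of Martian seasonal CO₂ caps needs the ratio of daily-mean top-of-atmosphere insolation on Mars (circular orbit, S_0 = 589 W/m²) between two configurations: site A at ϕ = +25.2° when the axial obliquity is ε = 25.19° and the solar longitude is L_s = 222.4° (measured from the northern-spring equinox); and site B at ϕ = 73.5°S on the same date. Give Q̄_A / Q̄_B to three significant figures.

Q̄_A / Q̄_B ≈ 0.791

— Configuration A (ϕ=+25.2°):
Solar declination: sin δ = sin ε · sin L_s = sin 25.19° × sin 222.4° = -0.28700, so δ = -16.678°.
cos h₀ = −tan(+25.2°) tan(-16.678°) = 0.1410, h₀ = 1.4293 rad.
Bracket: h₀ sin ϕ sin δ + cos ϕ cos δ sin h₀ = 1.4293×0.42578×-0.28700 + 0.90483×0.95793×0.99001 = -0.174659 + 0.858105 = 0.683446.
Q̄ = (S_0/π) × [bracket] = (589/π) × 0.683446 = 128.14 W/m².
— Configuration B (ϕ=-73.5°):
cos h₀ = −tan(-73.5°) tan(-16.678°) = -1.0114 ≤ −1 ⇒ polar day, h₀ = π.
Bracket: h₀ sin ϕ sin δ + cos ϕ cos δ sin h₀ = 3.1416×-0.95882×-0.28700 + 0.28402×0.95793×0.00000 = 0.864510 + 0.000000 = 0.864510.
Q̄ = (S_0/π) × [bracket] = (589/π) × 0.864510 = 162.08 W/m².
Ratio Q̄_A / Q̄_B = 128.14 / 162.08 = 0.7906.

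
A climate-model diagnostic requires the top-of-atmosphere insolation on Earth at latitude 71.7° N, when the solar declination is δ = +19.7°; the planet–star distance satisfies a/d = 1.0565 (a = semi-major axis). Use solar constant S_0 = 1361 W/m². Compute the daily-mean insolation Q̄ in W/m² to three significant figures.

cos h₀ = −tan(+71.7°) tan(+19.700°) = -1.0826 ≤ −1 ⇒ polar day, h₀ = π.
Bracket: h₀ sin ϕ sin δ + cos ϕ cos δ sin h₀ = 3.1416×0.94943×0.33710 + 0.31399×0.94147×0.00000 = 1.005478 + 0.000000 = 1.005478.
Inverse-square distance factor (a/d)² = 1.0565² = 1.116192.
Q̄ = (S_0/π) × 1.116192 × [bracket] = (1361/π) × 1.116192 × 1.005478 = 486.2 W/m².

Q̄ ≈ 486 W/m²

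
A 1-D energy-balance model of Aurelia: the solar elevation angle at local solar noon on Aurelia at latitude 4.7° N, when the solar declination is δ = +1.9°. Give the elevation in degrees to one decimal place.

87.2°

At local noon the hour angle is zero, so the zenith angle equals |ϕ − δ| = |+4.7° − (+1.900°)| = 2.800°.
Elevation = 90° − 2.800° = 87.2°.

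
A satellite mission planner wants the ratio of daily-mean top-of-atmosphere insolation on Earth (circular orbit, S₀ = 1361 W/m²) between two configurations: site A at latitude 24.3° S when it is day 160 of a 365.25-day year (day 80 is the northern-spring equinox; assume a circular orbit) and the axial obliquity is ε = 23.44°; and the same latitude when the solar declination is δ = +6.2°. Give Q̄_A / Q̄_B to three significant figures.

Q̄_A / Q̄_B ≈ 0.719

— Configuration A (φ=-24.3°):
Solar longitude: λ_s = 360° × (160 − 80)/365.25 = 78.850°.
sin δ = sin 23.44° × sin 78.850° = 0.39028, so δ = +22.972°.
cos H₀ = −tan(-24.3°) tan(+22.972°) = 0.1914, H₀ = 1.3782 rad.
Bracket: H₀ sin φ sin δ + cos φ cos δ sin H₀ = 1.3782×-0.41151×0.39028 + 0.91140×0.92070×0.98151 = -0.221345 + 0.823611 = 0.602266.
Q̄ = (S₀/π) × [bracket] = (1361/π) × 0.602266 = 260.91 W/m².
— Configuration B (φ=-24.3°):
cos H₀ = −tan(-24.3°) tan(+6.200°) = 0.0491, H₀ = 1.5217 rad.
Bracket: H₀ sin φ sin δ + cos φ cos δ sin H₀ = 1.5217×-0.41151×0.10800 + 0.91140×0.99415×0.99880 = -0.067629 + 0.904981 = 0.837352.
Q̄ = (S₀/π) × [bracket] = (1361/π) × 0.837352 = 362.76 W/m².
Ratio Q̄_A / Q̄_B = 260.91 / 362.76 = 0.7192.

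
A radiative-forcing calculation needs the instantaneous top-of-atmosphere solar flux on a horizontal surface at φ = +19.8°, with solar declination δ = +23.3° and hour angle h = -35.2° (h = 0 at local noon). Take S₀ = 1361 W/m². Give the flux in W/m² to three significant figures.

cos θ_z = sin φ sin δ + cos φ cos δ cos h = 0.133986 + 0.706135 = 0.840121.
Flux = S₀ · cos θ_z = 1361 × 0.840121 = 1143 W/m².

1.14e+03 W/m²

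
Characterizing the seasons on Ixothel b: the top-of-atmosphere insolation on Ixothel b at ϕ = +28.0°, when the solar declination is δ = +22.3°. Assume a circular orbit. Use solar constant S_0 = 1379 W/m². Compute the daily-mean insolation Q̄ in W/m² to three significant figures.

cos h₀ = −tan(+28.0°) tan(+22.300°) = -0.2181, h₀ = 1.7906 rad.
Bracket: h₀ sin ϕ sin δ + cos ϕ cos δ sin h₀ = 1.7906×0.46947×0.37946 + 0.88295×0.92521×0.97593 = 0.318987 + 0.797251 = 1.116238.
Q̄ = (S_0/π) × [bracket] = (1379/π) × 1.116238 = 490.0 W/m².

Q̄ ≈ 490 W/m²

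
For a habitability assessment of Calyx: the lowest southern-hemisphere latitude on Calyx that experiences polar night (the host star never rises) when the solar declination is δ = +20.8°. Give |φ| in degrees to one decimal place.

|φ| = 69.2°

Polar night requires cos H₀ = −tan φ tan δ ≥ 1, i.e. tan φ tan δ ≤ −1.
The boundary is |tan φ| · |tan δ| = 1, so |φ| = 90° − |δ| = 90° − 20.8° = 69.2° in the southern hemisphere.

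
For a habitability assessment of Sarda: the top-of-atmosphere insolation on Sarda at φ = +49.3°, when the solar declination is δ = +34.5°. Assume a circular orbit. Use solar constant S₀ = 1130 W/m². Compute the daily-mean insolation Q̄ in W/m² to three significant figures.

cos H₀ = −tan(+49.3°) tan(+34.500°) = -0.7990, H₀ = 2.4965 rad.
Bracket: H₀ sin φ sin δ + cos φ cos δ sin H₀ = 2.4965×0.75813×0.56641 + 0.65210×0.82413×0.60128 = 1.072028 + 0.323137 = 1.395165.
Q̄ = (S₀/π) × [bracket] = (1130/π) × 1.395165 = 501.8 W/m².

Q̄ ≈ 502 W/m²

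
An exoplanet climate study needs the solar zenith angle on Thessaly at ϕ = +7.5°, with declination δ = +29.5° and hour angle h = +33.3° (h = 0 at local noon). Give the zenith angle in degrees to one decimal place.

θ_z = 38.2°

cos θ_z = sin ϕ sin δ + cos ϕ cos δ cos h = 0.064274 + 0.721226 = 0.785500.
θ_z = arccos(0.785500) = 38.2°.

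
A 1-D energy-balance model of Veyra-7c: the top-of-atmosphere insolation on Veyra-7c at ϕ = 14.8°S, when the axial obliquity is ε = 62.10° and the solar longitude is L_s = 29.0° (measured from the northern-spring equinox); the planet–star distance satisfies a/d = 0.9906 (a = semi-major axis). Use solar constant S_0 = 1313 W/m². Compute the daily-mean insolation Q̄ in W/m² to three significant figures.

Q̄ ≈ 291 W/m²

Solar declination: sin δ = sin ε · sin L_s = sin 62.10° × sin 29.0° = 0.42846, so δ = +25.370°.
cos h₀ = −tan(-14.8°) tan(+25.370°) = 0.1253, h₀ = 1.4452 rad.
Bracket: h₀ sin ϕ sin δ + cos ϕ cos δ sin h₀ = 1.4452×-0.25545×0.42846 + 0.96682×0.90356×0.99212 = -0.158177 + 0.866696 = 0.708519.
Inverse-square distance factor (a/d)² = 0.9906² = 0.981288.
Q̄ = (S_0/π) × 0.981288 × [bracket] = (1313/π) × 0.981288 × 0.708519 = 290.6 W/m².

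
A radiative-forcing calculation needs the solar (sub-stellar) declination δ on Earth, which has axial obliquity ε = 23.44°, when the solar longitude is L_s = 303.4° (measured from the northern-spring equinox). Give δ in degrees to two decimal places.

δ = -19.40°

sin δ = sin ε · sin L_s = sin 23.44° × sin 303.4° = -0.332093.
δ = arcsin(-0.332093) = -19.40°.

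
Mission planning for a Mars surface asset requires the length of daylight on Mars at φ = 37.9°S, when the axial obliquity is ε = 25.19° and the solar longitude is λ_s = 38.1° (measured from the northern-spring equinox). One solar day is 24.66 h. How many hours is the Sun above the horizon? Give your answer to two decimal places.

10.65 h

Solar declination: sin δ = sin ε · sin λ_s = sin 25.19° × sin 38.1° = 0.26262, so δ = +15.226°.
cos H₀ = −tan φ · tan δ = −tan(-37.9°) × tan(+15.226°) = 0.2119, so H₀ = 1.3573 rad = 77.77°.
Daylight = 2H₀/(2π) × 24.66 h = (1.3573/π) × 24.66 = 10.65 h.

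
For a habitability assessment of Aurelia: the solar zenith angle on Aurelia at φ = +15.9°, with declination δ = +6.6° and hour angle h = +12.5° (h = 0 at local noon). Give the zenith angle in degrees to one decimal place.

cos θ_z = sin φ sin δ + cos φ cos δ cos h = 0.031488 + 0.932722 = 0.964210.
θ_z = arccos(0.964210) = 15.4°.

θ_z = 15.4°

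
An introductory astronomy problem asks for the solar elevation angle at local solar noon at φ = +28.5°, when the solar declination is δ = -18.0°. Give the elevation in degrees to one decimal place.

At local noon the hour angle is zero, so the zenith angle equals |φ − δ| = |+28.5° − (-18.000°)| = 46.500°.
Elevation = 90° − 46.500° = 43.5°.

43.5°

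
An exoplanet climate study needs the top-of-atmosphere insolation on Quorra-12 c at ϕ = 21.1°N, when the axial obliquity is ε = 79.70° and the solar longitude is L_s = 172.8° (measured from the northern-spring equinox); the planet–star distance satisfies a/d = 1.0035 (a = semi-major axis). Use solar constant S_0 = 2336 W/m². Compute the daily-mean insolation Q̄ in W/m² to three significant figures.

Q̄ ≈ 746 W/m²

Solar declination: sin δ = sin ε · sin L_s = sin 79.70° × sin 172.8° = 0.12331, so δ = +7.083°.
cos h₀ = −tan(+21.1°) tan(+7.083°) = -0.0479, h₀ = 1.6188 rad.
Bracket: h₀ sin ϕ sin δ + cos ϕ cos δ sin h₀ = 1.6188×0.36000×0.12331 + 0.93295×0.99237×0.99885 = 0.071861 + 0.924767 = 0.996628.
Inverse-square distance factor (a/d)² = 1.0035² = 1.007012.
Q̄ = (S_0/π) × 1.007012 × [bracket] = (2336/π) × 1.007012 × 0.996628 = 746.3 W/m².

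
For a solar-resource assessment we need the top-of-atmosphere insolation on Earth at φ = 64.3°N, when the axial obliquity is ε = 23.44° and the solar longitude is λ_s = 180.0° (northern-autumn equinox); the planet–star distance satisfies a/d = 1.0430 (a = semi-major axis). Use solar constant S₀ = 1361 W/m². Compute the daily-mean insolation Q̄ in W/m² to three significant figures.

Q̄ ≈ 204 W/m²

Solar declination: sin δ = sin ε · sin λ_s = sin 23.44° × sin 180.0° = 0.00000, so δ = +0.000°.
cos H₀ = −tan(+64.3°) tan(+0.000°) = -0.0000, H₀ = 1.5708 rad.
Bracket: H₀ sin φ sin δ + cos φ cos δ sin H₀ = 1.5708×0.90108×0.00000 + 0.43366×1.00000×1.00000 = 0.000000 + 0.433660 = 0.433660.
Inverse-square distance factor (a/d)² = 1.0430² = 1.087849.
Q̄ = (S₀/π) × 1.087849 × [bracket] = (1361/π) × 1.087849 × 0.433660 = 204.4 W/m².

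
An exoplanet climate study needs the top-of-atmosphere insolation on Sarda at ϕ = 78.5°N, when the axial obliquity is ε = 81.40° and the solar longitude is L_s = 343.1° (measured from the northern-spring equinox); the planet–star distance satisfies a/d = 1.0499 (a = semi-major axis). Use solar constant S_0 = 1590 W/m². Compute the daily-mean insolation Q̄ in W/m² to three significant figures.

Q̄ ≈ 0.00 W/m²

Solar declination: sin δ = sin ε · sin L_s = sin 81.40° × sin 343.1° = -0.28743, so δ = -16.704°.
cos h₀ = −tan(+78.5°) tan(-16.704°) = 1.4750 ≥ 1 ⇒ polar night, h₀ = 0 and Q̄ = 0.
Inverse-square distance factor (a/d)² = 1.0499² = 1.102290.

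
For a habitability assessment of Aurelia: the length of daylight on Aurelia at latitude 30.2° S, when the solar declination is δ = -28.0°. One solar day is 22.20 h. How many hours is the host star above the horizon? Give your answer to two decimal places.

13.32 h

cos H₀ = −tan φ · tan δ = −tan(-30.2°) × tan(-28.000°) = -0.3095, so H₀ = 1.8854 rad = 108.03°.
Daylight = 2H₀/(2π) × 22.20 h = (1.8854/π) × 22.20 = 13.32 h.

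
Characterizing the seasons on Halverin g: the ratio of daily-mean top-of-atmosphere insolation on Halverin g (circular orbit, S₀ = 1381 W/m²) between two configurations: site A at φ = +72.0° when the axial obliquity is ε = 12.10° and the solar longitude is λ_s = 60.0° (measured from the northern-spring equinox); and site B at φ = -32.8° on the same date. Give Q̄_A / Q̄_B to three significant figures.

— Configuration A (φ=+72.0°):
Solar declination: sin δ = sin ε · sin λ_s = sin 12.10° × sin 60.0° = 0.18154, so δ = +10.459°.
cos H₀ = −tan(+72.0°) tan(+10.459°) = -0.5681, H₀ = 2.1750 rad.
Bracket: H₀ sin φ sin δ + cos φ cos δ sin H₀ = 2.1750×0.95106×0.18154 + 0.30902×0.98338×0.82293 = 0.375526 + 0.250075 = 0.625601.
Q̄ = (S₀/π) × [bracket] = (1381/π) × 0.625601 = 275.01 W/m².
— Configuration B (φ=-32.8°):
cos H₀ = −tan(-32.8°) tan(+10.459°) = 0.1190, H₀ = 1.4515 rad.
Bracket: H₀ sin φ sin δ + cos φ cos δ sin H₀ = 1.4515×-0.54171×0.18154 + 0.84057×0.98338×0.99290 = -0.142743 + 0.820731 = 0.677988.
Q̄ = (S₀/π) × [bracket] = (1381/π) × 0.677988 = 298.03 W/m².
Ratio Q̄_A / Q̄_B = 275.01 / 298.03 = 0.9228.

Q̄_A / Q̄_B ≈ 0.923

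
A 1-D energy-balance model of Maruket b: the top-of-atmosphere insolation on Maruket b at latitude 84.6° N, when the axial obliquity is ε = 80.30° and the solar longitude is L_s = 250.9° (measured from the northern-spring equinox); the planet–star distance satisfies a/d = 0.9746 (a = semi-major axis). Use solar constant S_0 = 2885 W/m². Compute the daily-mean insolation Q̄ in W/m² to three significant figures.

Q̄ ≈ 0.00 W/m²

Solar declination: sin δ = sin ε · sin L_s = sin 80.30° × sin 250.9° = -0.93144, so δ = -68.660°.
cos h₀ = −tan(+84.6°) tan(-68.660°) = 27.0780 ≥ 1 ⇒ polar night, h₀ = 0 and Q̄ = 0.
Inverse-square distance factor (a/d)² = 0.9746² = 0.949845.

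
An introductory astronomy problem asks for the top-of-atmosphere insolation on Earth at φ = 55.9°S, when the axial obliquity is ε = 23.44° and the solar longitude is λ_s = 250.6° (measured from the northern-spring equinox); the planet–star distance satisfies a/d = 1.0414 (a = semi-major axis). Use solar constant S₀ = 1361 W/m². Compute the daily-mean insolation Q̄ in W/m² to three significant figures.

Solar declination: sin δ = sin ε · sin λ_s = sin 23.44° × sin 250.6° = -0.37520, so δ = -22.037°.
cos H₀ = −tan(-55.9°) tan(-22.037°) = -0.5979, H₀ = 2.2116 rad.
Bracket: H₀ sin φ sin δ + cos φ cos δ sin H₀ = 2.2116×-0.82806×-0.37520 + 0.56064×0.92694×0.80161 = 0.687118 + 0.416580 = 1.103698.
Inverse-square distance factor (a/d)² = 1.0414² = 1.084514.
Q̄ = (S₀/π) × 1.084514 × [bracket] = (1361/π) × 1.084514 × 1.103698 = 518.6 W/m².

Q̄ ≈ 519 W/m²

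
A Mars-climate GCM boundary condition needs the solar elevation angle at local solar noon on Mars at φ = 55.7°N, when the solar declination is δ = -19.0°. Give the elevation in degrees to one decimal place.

15.3°

At local noon the hour angle is zero, so the zenith angle equals |φ − δ| = |+55.7° − (-19.000°)| = 74.700°.
Elevation = 90° − 74.700° = 15.3°.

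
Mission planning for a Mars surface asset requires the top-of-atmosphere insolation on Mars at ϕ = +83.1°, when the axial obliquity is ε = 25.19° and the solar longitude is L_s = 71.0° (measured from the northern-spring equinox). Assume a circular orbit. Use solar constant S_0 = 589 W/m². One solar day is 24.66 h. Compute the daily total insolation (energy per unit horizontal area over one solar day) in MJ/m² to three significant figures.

Solar declination: sin δ = sin ε · sin L_s = sin 25.19° × sin 71.0° = 0.40243, so δ = +23.730°.
cos h₀ = −tan(+83.1°) tan(+23.730°) = -3.6327 ≤ −1 ⇒ polar day, h₀ = π.
Bracket: h₀ sin ϕ sin δ + cos ϕ cos δ sin h₀ = 3.1416×0.99276×0.40243 + 0.12014×0.91545×0.00000 = 1.255121 + 0.000000 = 1.255121.
Q̄ = (S_0/π) × [bracket] = (589/π) × 1.255121 = 235.32 W/m².
Daily total = Q̄ × 24.66 h × 3600 s/h = 235.32 × 24.66 × 3600 / 10⁶ = 20.89 MJ/m².

20.9 MJ/m²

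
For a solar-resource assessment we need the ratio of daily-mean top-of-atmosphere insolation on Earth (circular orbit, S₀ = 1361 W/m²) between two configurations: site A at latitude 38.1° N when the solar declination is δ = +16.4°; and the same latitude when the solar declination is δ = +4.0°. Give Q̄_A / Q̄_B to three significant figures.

Q̄_A / Q̄_B ≈ 1.23

— Configuration A (φ=+38.1°):
cos H₀ = −tan(+38.1°) tan(+16.400°) = -0.2308, H₀ = 1.8037 rad.
Bracket: H₀ sin φ sin δ + cos φ cos δ sin H₀ = 1.8037×0.61704×0.28234 + 0.78694×0.95931×0.97301 = 0.314232 + 0.734544 = 1.048776.
Q̄ = (S₀/π) × [bracket] = (1361/π) × 1.048776 = 454.35 W/m².
— Configuration B (φ=+38.1°):
cos H₀ = −tan(+38.1°) tan(+4.000°) = -0.0548, H₀ = 1.6257 rad.
Bracket: H₀ sin φ sin δ + cos φ cos δ sin H₀ = 1.6257×0.61704×0.06976 + 0.78694×0.99756×0.99850 = 0.069978 + 0.783842 = 0.853820.
Q̄ = (S₀/π) × [bracket] = (1361/π) × 0.853820 = 369.89 W/m².
Ratio Q̄_A / Q̄_B = 454.35 / 369.89 = 1.228.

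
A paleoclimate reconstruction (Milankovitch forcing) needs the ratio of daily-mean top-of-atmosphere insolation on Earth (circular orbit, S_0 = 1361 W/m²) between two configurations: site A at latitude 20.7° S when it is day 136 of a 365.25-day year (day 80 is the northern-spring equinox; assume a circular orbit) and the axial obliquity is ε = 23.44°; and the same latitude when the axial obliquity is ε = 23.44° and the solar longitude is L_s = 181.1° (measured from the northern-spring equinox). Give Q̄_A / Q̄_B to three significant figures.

— Configuration A (ϕ=-20.7°):
Solar longitude: L_s = 360° × (136 − 80)/365.25 = 55.195°.
sin δ = sin 23.44° × sin 55.195° = 0.32662, so δ = +19.064°.
cos h₀ = −tan(-20.7°) tan(+19.064°) = 0.1306, h₀ = 1.4398 rad.
Bracket: h₀ sin ϕ sin δ + cos ϕ cos δ sin h₀ = 1.4398×-0.35347×0.32662 + 0.93544×0.94515×0.99144 = -0.166225 + 0.876563 = 0.710338.
Q̄ = (S_0/π) × [bracket] = (1361/π) × 0.710338 = 307.73 W/m².
— Configuration B (ϕ=-20.7°):
Solar declination: sin δ = sin ε · sin L_s = sin 23.44° × sin 181.1° = -0.00764, so δ = -0.438°.
cos h₀ = −tan(-20.7°) tan(-0.438°) = -0.0029, h₀ = 1.5737 rad.
Bracket: h₀ sin ϕ sin δ + cos ϕ cos δ sin h₀ = 1.5737×-0.35347×-0.00764 + 0.93544×0.99997×1.00000 = 0.004250 + 0.935412 = 0.939662.
Q̄ = (S_0/π) × [bracket] = (1361/π) × 0.939662 = 407.08 W/m².
Ratio Q̄_A / Q̄_B = 307.73 / 407.08 = 0.7559.

Q̄_A / Q̄_B ≈ 0.756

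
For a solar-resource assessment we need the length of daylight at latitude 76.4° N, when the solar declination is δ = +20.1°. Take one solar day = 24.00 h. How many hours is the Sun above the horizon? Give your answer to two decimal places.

Sunrise equation: cos H₀ = −tan φ · tan δ = -1.5126 ≤ −1, so the Sun never sets (polar day) and H₀ = π.
Daylight = 2H₀/(2π) × 24.00 h = (3.1416/π) × 24.00 = 24.00 h.

24.00 h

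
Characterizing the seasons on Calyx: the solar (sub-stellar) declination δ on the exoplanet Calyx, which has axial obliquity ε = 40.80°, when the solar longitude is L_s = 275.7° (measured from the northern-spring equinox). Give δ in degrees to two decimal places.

δ = -40.56°

sin δ = sin ε · sin L_s = sin 40.80° × sin 275.7° = -0.650190.
δ = arcsin(-0.650190) = -40.56°.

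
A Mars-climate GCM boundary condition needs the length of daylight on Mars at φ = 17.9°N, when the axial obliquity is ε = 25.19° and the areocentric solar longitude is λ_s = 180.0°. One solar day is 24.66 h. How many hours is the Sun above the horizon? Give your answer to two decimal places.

12.33 h

sin δ = sin 25.19° × sin 180.0° = 0.00000, so δ = +0.000°.
cos H₀ = −tan φ · tan δ = −tan(+17.9°) × tan(+0.000°) = -0.0000, so H₀ = 1.5708 rad = 90.00°.
Daylight = 2H₀/(2π) × 24.66 h = (1.5708/π) × 24.66 = 12.33 h.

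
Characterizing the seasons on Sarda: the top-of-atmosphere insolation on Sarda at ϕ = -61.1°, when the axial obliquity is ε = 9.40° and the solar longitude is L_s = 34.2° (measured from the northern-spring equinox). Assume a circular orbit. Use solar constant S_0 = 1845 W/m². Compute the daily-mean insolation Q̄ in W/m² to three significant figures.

Solar declination: sin δ = sin ε · sin L_s = sin 9.40° × sin 34.2° = 0.09180, so δ = +5.267°.
cos h₀ = −tan(-61.1°) tan(+5.267°) = 0.1670, h₀ = 1.4030 rad.
Bracket: h₀ sin ϕ sin δ + cos ϕ cos δ sin h₀ = 1.4030×-0.87546×0.09180 + 0.48328×0.99578×0.98596 = -0.112755 + 0.474484 = 0.361729.
Q̄ = (S_0/π) × [bracket] = (1845/π) × 0.361729 = 212.4 W/m².

Q̄ ≈ 212 W/m²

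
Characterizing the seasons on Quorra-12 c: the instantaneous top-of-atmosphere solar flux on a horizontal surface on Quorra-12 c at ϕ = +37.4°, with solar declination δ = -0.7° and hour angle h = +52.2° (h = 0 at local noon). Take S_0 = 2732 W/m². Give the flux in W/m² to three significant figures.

cos θ_z = sin ϕ sin δ + cos ϕ cos δ cos h = -0.007420 + 0.486866 = 0.479446.
Flux = S_0 · cos θ_z = 2732 × 0.479446 = 1310 W/m².

1.31e+03 W/m²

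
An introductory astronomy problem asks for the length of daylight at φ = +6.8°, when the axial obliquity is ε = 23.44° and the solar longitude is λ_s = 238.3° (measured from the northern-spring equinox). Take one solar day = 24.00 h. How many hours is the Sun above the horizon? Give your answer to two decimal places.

Solar declination: sin δ = sin ε · sin λ_s = sin 23.44° × sin 238.3° = -0.33844, so δ = -19.782°.
cos H₀ = −tan φ · tan δ = −tan(+6.8°) × tan(-19.782°) = 0.0429, so H₀ = 1.5279 rad = 87.54°.
Daylight = 2H₀/(2π) × 24.00 h = (1.5279/π) × 24.00 = 11.67 h.

11.67 h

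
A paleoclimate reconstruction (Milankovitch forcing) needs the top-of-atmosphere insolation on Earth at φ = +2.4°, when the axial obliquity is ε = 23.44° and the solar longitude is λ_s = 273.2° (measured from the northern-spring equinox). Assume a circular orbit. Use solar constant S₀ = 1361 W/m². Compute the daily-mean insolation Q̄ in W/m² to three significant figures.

Q̄ ≈ 386 W/m²

Solar declination: sin δ = sin ε · sin λ_s = sin 23.44° × sin 273.2° = -0.39717, so δ = -23.401°.
cos H₀ = −tan(+2.4°) tan(-23.401°) = 0.0181, H₀ = 1.5527 rad.
Bracket: H₀ sin φ sin δ + cos φ cos δ sin H₀ = 1.5527×0.04188×-0.39717 + 0.99912×0.91775×0.99984 = -0.025827 + 0.916796 = 0.890969.
Q̄ = (S₀/π) × [bracket] = (1361/π) × 0.890969 = 386.0 W/m².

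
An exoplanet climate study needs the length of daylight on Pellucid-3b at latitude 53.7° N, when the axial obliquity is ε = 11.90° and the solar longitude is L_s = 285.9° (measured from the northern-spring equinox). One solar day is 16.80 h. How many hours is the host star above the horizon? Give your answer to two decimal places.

Solar declination: sin δ = sin ε · sin L_s = sin 11.90° × sin 285.9° = -0.19832, so δ = -11.438°.
cos h₀ = −tan ϕ · tan δ = −tan(+53.7°) × tan(-11.438°) = 0.2754, so h₀ = 1.2917 rad = 74.01°.
Daylight = 2h₀/(2π) × 16.80 h = (1.2917/π) × 16.80 = 6.91 h.

6.91 h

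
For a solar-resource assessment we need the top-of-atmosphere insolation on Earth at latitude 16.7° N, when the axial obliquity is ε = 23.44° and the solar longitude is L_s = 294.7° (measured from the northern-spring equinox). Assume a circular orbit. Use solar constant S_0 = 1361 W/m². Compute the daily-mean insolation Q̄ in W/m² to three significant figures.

Q̄ ≈ 319 W/m²

Solar declination: sin δ = sin ε · sin L_s = sin 23.44° × sin 294.7° = -0.36139, so δ = -21.186°.
cos h₀ = −tan(+16.7°) tan(-21.186°) = 0.1163, h₀ = 1.4543 rad.
Bracket: h₀ sin ϕ sin δ + cos ϕ cos δ sin h₀ = 1.4543×0.28736×-0.36139 + 0.95782×0.93241×0.99322 = -0.151028 + 0.887026 = 0.735998.
Q̄ = (S_0/π) × [bracket] = (1361/π) × 0.735998 = 318.8 W/m².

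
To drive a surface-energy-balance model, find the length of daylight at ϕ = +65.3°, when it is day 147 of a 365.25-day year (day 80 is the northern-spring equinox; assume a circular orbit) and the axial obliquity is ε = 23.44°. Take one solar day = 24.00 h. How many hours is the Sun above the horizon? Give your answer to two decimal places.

Solar longitude: L_s = 360° × (147 − 80)/365.25 = 66.037°.
sin δ = sin 23.44° × sin 66.037° = 0.36350, so δ = +21.315°.
cos h₀ = −tan ϕ · tan δ = −tan(+65.3°) × tan(+21.315°) = -0.8483, so h₀ = 2.5836 rad = 148.03°.
Daylight = 2h₀/(2π) × 24.00 h = (2.5836/π) × 24.00 = 19.74 h.

19.74 h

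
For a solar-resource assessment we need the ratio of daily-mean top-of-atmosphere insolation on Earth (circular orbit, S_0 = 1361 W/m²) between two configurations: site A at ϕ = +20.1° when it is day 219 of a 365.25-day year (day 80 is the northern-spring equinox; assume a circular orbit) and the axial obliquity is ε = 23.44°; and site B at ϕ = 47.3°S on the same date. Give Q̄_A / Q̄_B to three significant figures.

— Configuration A (ϕ=+20.1°):
Solar longitude: L_s = 360° × (219 − 80)/365.25 = 137.002°.
sin δ = sin 23.44° × sin 137.002° = 0.27128, so δ = +15.740°.
cos h₀ = −tan(+20.1°) tan(+15.740°) = -0.1031, h₀ = 1.6741 rad.
Bracket: h₀ sin ϕ sin δ + cos ϕ cos δ sin h₀ = 1.6741×0.34366×0.27128 + 0.93909×0.96250×0.99467 = 0.156073 + 0.899056 = 1.055129.
Q̄ = (S_0/π) × [bracket] = (1361/π) × 1.055129 = 457.10 W/m².
— Configuration B (ϕ=-47.3°):
cos h₀ = −tan(-47.3°) tan(+15.740°) = 0.3054, h₀ = 1.2604 rad.
Bracket: h₀ sin ϕ sin δ + cos ϕ cos δ sin h₀ = 1.2604×-0.73491×0.27128 + 0.67816×0.96250×0.95221 = -0.251281 + 0.621535 = 0.370254.
Q̄ = (S_0/π) × [bracket] = (1361/π) × 0.370254 = 160.40 W/m².
Ratio Q̄_A / Q̄_B = 457.10 / 160.40 = 2.850.

Q̄_A / Q̄_B ≈ 2.85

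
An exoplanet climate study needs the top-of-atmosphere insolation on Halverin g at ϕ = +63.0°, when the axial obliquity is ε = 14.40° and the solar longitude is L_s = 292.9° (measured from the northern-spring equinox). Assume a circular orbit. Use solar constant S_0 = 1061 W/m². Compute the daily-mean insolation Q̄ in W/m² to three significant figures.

Solar declination: sin δ = sin ε · sin L_s = sin 14.40° × sin 292.9° = -0.22909, so δ = -13.243°.
cos h₀ = −tan(+63.0°) tan(-13.243°) = 0.4619, h₀ = 1.0907 rad.
Bracket: h₀ sin ϕ sin δ + cos ϕ cos δ sin h₀ = 1.0907×0.89101×-0.22909 + 0.45399×0.97341×0.88693 = -0.222635 + 0.391951 = 0.169316.
Q̄ = (S_0/π) × [bracket] = (1061/π) × 0.169316 = 57.18 W/m².

Q̄ ≈ 57.2 W/m²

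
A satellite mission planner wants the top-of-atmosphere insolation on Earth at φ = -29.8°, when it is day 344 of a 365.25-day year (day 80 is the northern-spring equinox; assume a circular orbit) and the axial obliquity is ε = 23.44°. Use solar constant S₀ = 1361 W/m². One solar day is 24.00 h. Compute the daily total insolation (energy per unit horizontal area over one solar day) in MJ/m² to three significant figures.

42.2 MJ/m²

Solar longitude: λ_s = 360° × (344 − 80)/365.25 = 260.205°.
sin δ = sin 23.44° × sin 260.205° = -0.39199, so δ = -23.078°.
cos H₀ = −tan(-29.8°) tan(-23.078°) = -0.2440, H₀ = 1.8173 rad.
Bracket: H₀ sin φ sin δ + cos φ cos δ sin H₀ = 1.8173×-0.49697×-0.39199 + 0.86777×0.91997×0.96977 = 0.354023 + 0.774189 = 1.128212.
Q̄ = (S₀/π) × [bracket] = (1361/π) × 1.128212 = 488.76 W/m².
Daily total = Q̄ × 24.00 h × 3600 s/h = 488.76 × 24.00 × 3600 / 10⁶ = 42.23 MJ/m².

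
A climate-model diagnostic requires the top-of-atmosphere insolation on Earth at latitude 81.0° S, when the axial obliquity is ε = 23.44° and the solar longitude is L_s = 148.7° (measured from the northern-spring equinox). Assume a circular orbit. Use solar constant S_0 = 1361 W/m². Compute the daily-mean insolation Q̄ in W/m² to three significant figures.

Q̄ ≈ 0.00 W/m²

Solar declination: sin δ = sin ε · sin L_s = sin 23.44° × sin 148.7° = 0.20666, so δ = +11.927°.
cos h₀ = −tan(-81.0°) tan(+11.927°) = 1.3336 ≥ 1 ⇒ polar night, h₀ = 0 and Q̄ = 0.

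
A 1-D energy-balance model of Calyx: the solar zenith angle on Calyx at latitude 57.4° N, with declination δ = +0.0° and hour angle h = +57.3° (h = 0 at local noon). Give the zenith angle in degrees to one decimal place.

cos θ_z = sin ϕ sin δ + cos ϕ cos δ cos h = 0.000000 + 0.291066 = 0.291066.
θ_z = arccos(0.291066) = 73.1°.

θ_z = 73.1°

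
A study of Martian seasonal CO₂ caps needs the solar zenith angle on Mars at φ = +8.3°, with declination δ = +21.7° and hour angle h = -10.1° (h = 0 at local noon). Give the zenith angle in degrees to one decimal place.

cos θ_z = sin φ sin δ + cos φ cos δ cos h = 0.053375 + 0.905153 = 0.958528.
θ_z = arccos(0.958528) = 16.6°.

θ_z = 16.6°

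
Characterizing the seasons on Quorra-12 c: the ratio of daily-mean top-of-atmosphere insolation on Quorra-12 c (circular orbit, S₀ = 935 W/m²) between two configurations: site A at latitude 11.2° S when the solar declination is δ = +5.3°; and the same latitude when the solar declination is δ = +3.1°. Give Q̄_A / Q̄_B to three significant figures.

Q̄_A / Q̄_B ≈ 0.985

— Configuration A (φ=-11.2°):
cos H₀ = −tan(-11.2°) tan(+5.300°) = 0.0184, H₀ = 1.5524 rad.
Bracket: H₀ sin φ sin δ + cos φ cos δ sin H₀ = 1.5524×-0.19423×0.09237 + 0.98096×0.99572×0.99983 = -0.027852 + 0.976595 = 0.948743.
Q̄ = (S₀/π) × [bracket] = (935/π) × 0.948743 = 282.36 W/m².
— Configuration B (φ=-11.2°):
cos H₀ = −tan(-11.2°) tan(+3.100°) = 0.0107, H₀ = 1.5601 rad.
Bracket: H₀ sin φ sin δ + cos φ cos δ sin H₀ = 1.5601×-0.19423×0.05408 + 0.98096×0.99854×0.99994 = -0.016387 + 0.979469 = 0.963082.
Q̄ = (S₀/π) × [bracket] = (935/π) × 0.963082 = 286.63 W/m².
Ratio Q̄_A / Q̄_B = 282.36 / 286.63 = 0.9851.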